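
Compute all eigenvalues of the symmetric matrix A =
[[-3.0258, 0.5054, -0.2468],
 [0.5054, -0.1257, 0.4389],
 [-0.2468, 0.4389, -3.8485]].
sigma(A) ≈ {-4, -3, 0}

A is real symmetric, so its spectrum consists of real eigenvalues. Expanding the characteristic polynomial of the displayed matrix gives
  det(λ I - A) = p(λ) = λ^3 + (7)λ^2 + (12)λ + (0).
Solving p(λ) = 0 yields eigenvalues ≈ -4, -3, 0. (A is shown rounded to 4 decimals, so these recover the underlying integer eigenvalues to within that precision.)
Verification: the trace of A = -7 equals the sum of eigenvalues -7, and det(A) ≈ 0.0003 matches the eigenvalue product 0.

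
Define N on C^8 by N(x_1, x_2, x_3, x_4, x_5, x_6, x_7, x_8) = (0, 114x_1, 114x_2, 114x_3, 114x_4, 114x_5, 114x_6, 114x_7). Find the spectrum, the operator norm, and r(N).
sigma(N) = {0}; ||N|| = 114; r(N) = 0. (N is nilpotent with N^8 = 0.)

On C^8, N is a strictly lower-triangular matrix with 114 on the subdiagonal and zeros elsewhere, so its characteristic polynomial is lambda^8 and every eigenvalue is 0: sigma(N) = {0}. For the operator norm, N e_i = 114e_{i+1} for i = 1, ..., 7 and N e_8 = 0, so the singular values of N are 114 (with multiplicity 7) and 0; hence ||N|| = 114. The spectral radius r(N) = max|lambda| = 0. Note ||N|| > r(N) — characteristic of non-normal nilpotent operators. Indeed N^8 = 0.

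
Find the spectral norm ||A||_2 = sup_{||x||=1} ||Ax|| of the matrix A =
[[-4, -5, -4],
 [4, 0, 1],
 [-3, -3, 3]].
||A||_2 ≈ 8.4828 (= sqrt(largest eigenvalue of A^T A))

||A||_2 = sigma_max(A) = sqrt(lambda_max(A^T A)). Form the symmetric matrix M = A^T A =
[[41, 29, 11],
 [29, 34, 11],
 [11, 11, 26]].
Its characteristic polynomial (trace, sum of principal 2x2 minors, determinant of M give the coefficients) is
  p(λ) = det(λ I - M) = λ^3 - 101λ^2 + 2261λ - 12321.
No integer candidate from the rational root theorem (±divisors of 12321) is a root, so the roots are irrational. The cubic discriminant is Δ = 1684025264 > 0, so there are three distinct real roots. p(8) = -185 and p(9) = 576 have opposite signs, so a root lies in (8, 9); Newton's method refines it to λ ≈ 8.2257. p(20) = 499 and p(21) = -120 have opposite signs, so a root lies in (20, 21); Newton's method refines it to λ ≈ 20.8157. p(71) = -3020 and p(72) = 135 have opposite signs, so a root lies in (71, 72); Newton's method refines it to λ ≈ 71.9586. Check (Vieta): the three roots sum to 101, matching tr M = 101.
So the eigenvalues of A^T A are ≈ 8.2257, 20.8157, 71.9586 (all ≥ 0, as they must be for A^T A). The largest is λ_max ≈ 71.9586, hence ||A||_2 = sqrt(λ_max) ≈ 8.4828.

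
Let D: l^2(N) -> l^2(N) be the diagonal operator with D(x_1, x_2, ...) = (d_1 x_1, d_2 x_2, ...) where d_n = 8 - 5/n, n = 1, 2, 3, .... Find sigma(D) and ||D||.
sigma(D) = {8 - 5/n : n ≥ 1} ∪ {8}; ||D|| = 8

A bounded diagonal operator on l^2 with diagonal entries d_n has spectrum equal to the closure of {d_n : n ≥ 1}: every d_n is an eigenvalue (with eigenvector e_n), so {d_n} ⊂ sigma(D); the spectrum is closed, so its closure is too; and for lambda not in the closure, (D - lambda I) has bounded inverse (the diagonal entries 1/(d_n - lambda) are bounded). For our sequence d_n = 8 - 5/n, n = 1, 2, 3, ...:
  - {d_n} = {8 - 5/n : n ≥ 1}; the only limit point is 8
  - closure = {8 - 5/n : n ≥ 1} ∪ {8}
For the norm: a diagonal operator has ||D|| = sup_n |d_n|. Here d_n = 8 - 5/n increases monotonically from d_1 = 3 toward 8, with all terms in [3, 8); so sup_n |d_n| = 8 (the supremum is the limit, not attained). So ||D|| = 8.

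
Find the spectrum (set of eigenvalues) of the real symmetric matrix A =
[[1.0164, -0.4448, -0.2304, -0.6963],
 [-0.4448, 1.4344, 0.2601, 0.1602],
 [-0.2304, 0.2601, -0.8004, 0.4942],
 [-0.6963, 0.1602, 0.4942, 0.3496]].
sigma(A) ≈ {-1, 0, 1, 2}

A is real symmetric, so its spectrum consists of real eigenvalues. Expanding the characteristic polynomial of the displayed matrix gives
  det(λ I - A) = p(λ) = λ^4 + (-2)λ^3 + (-1)λ^2 + (2)λ + (0).
Solving p(λ) = 0 yields eigenvalues ≈ -1, 0, 1, 2. (A is shown rounded to 4 decimals, so these recover the underlying integer eigenvalues to within that precision.)
Verification: the trace of A = 2 equals the sum of eigenvalues 2, and det(A) ≈ -0.0000 matches the eigenvalue product 0.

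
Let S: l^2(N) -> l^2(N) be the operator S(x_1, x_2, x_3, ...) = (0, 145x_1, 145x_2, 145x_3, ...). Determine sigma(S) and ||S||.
sigma(S) = closed disk {z in C : |z| ≤ 145}; ||S|| = 145

Note S = 145·U where U is the unit right shift (U x)_k = x_{k-1} (with x_0 := 0); so ||S|| = 145||U|| and sigma(S) = 145·sigma(U). ||S x||^2 = sum_{k≥1} |145x_k|^2 = 21025||x||^2, so ||S|| = 145 and sigma(S) ⊂ {|z| ≤ 145}. For any |lambda| < 145, the equation (S - lambda I) x = 0 forces x_1 = 0, then 145x_k = lambda x_{k+1} ⇒ x = 0, so S has no eigenvalues. But (S - lambda I) is not surjective for |lambda| < 145: solving (S - lambda I) x = e_1 would require x_n proportional to (lambda/145)^(-n), which is not in l^2. So every |lambda| < 145 lies in the residual spectrum. The boundary |lambda| = 145 is in the approximate point spectrum (the spectrum is closed). Hence sigma(S) is the closed disk of radius 145.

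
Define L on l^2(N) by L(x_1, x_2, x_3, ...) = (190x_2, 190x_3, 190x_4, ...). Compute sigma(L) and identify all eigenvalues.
sigma(L) = closed disk {z in C : |z| ≤ 190}; sigma_p(L) = open disk {z in C : |z| < 190}

Note L = 190·V where V is the unit left shift (V x)_k = x_{k+1}; so sigma(L) = 190·sigma(V) and ||L|| = 190||V||. ||L x||^2 = 36100sum_{k≥2} |x_k|^2 ≤ 36100||x||^2, with equality on {x : x_1 = 0}, so ||L|| = 190. For any lambda with |lambda| < 190, set r = lambda/190 (|r| < 1); the vector x = (1, r, r^2, ...) is in l^2 and satisfies L x = 190(r, r^2, ...) = lambda x, so lambda is an eigenvalue. On the boundary |lambda| = 190 the geometric series diverges, so no l^2 eigenvector exists, but these lambda lie in the approximate point spectrum. Hence sigma(L) is the closed disk of radius 190 and sigma_p(L) is the open disk.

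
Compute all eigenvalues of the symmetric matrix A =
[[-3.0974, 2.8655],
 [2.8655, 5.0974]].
sigma(A) ≈ {-4, 6}

A is real symmetric, so its spectrum consists of real eigenvalues. Expanding the characteristic polynomial of the displayed matrix gives
  det(λ I - A) = p(λ) = λ^2 + (-2)λ + (-24).
Solving p(λ) = 0 yields eigenvalues ≈ -4, 6. (A is shown rounded to 4 decimals, so these recover the underlying integer eigenvalues to within that precision.)
Verification: the trace of A = 2 equals the sum of eigenvalues 2, and det(A) ≈ -23.9998 matches the eigenvalue product -24.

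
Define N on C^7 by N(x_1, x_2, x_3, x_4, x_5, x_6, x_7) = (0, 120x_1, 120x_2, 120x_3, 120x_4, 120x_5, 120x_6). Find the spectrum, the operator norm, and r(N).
sigma(N) = {0}; ||N|| = 120; r(N) = 0. (N is nilpotent with N^7 = 0.)

On C^7, N is a strictly lower-triangular matrix with 120 on the subdiagonal and zeros elsewhere, so its characteristic polynomial is lambda^7 and every eigenvalue is 0: sigma(N) = {0}. For the operator norm, N e_i = 120e_{i+1} for i = 1, ..., 6 and N e_7 = 0, so the singular values of N are 120 (with multiplicity 6) and 0; hence ||N|| = 120. The spectral radius r(N) = max|lambda| = 0. Note ||N|| > r(N) — characteristic of non-normal nilpotent operators. Indeed N^7 = 0.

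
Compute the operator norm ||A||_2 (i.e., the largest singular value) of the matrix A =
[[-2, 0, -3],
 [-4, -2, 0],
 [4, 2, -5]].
||A||_2 ≈ 7.4972 (= sqrt(largest eigenvalue of A^T A))

||A||_2 = sigma_max(A) = sqrt(lambda_max(A^T A)). Form the symmetric matrix M = A^T A =
[[36, 16, -14],
 [16, 8, -10],
 [-14, -10, 34]].
Its characteristic polynomial (trace, sum of principal 2x2 minors, determinant of M give the coefficients) is
  p(λ) = det(λ I - M) = λ^3 - 78λ^2 + 1232λ - 400.
No integer candidate from the rational root theorem (±divisors of 400) is a root, so the roots are irrational. The cubic discriminant is Δ = 1682892544 > 0, so there are three distinct real roots. p(0) = -400 and p(1) = 755 have opposite signs, so a root lies in (0, 1); Newton's method refines it to λ ≈ 0.3316. p(21) = 335 and p(22) = -400 have opposite signs, so a root lies in (21, 22); Newton's method refines it to λ ≈ 21.4604. p(56) = -400 and p(57) = 1595 have opposite signs, so a root lies in (56, 57); Newton's method refines it to λ ≈ 56.208. Check (Vieta): the three roots sum to 78, matching tr M = 78.
So the eigenvalues of A^T A are ≈ 0.3316, 21.4604, 56.208 (all ≥ 0, as they must be for A^T A). The largest is λ_max ≈ 56.208, hence ||A||_2 = sqrt(λ_max) ≈ 7.4972.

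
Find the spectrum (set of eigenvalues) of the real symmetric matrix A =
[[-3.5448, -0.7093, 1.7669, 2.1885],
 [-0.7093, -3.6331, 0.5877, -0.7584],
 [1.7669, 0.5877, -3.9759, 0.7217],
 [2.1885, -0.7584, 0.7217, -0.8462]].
sigma(A) ≈ {-6, -4, -3, 1}

A is real symmetric, so its spectrum consists of real eigenvalues. Expanding the characteristic polynomial of the displayed matrix gives
  det(λ I - A) = p(λ) = λ^4 + (12)λ^3 + (41)λ^2 + (17.9972)λ + (-72.0042).
Solving p(λ) = 0 yields eigenvalues ≈ -6, -4, -3, 1. (A is shown rounded to 4 decimals, so these recover the underlying integer eigenvalues to within that precision.)
Verification: the trace of A = -12 equals the sum of eigenvalues -12, and det(A) ≈ -72.0042 matches the eigenvalue product -72.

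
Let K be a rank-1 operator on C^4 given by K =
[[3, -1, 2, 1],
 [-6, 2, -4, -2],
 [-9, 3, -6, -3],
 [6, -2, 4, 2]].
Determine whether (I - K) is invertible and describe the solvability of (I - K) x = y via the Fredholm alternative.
(I - K) is singular (det(I - K) = 0, i.e. 1 ∈ sigma(K)). (I - K) x = y is solvable iff y ⊥ ker((I - K)^*) = span{(3, -1, 2, 1)}, i.e. iff 3y_1 - y_2 + 2y_3 + y_4 = 0. When solvable, the solutions are x = y + c·(1, -2, -3, 2), c arbitrary (ker(I - K) = span{(1, -2, -3, 2)}, dimension 1).

K has rank 1, so it is an outer product K = u v^T: every row of K is a multiple of one row vector. Reading off the entries, u = (1, -2, -3, 2) and v = (3, -1, 2, 1) (row i of K equals u_i·v^T). A rank-one matrix u v^T satisfies K u = u (v·u) and kills the (3)-dimensional subspace v^⊥, so its characteristic polynomial is lambda^3 (lambda - v·u) with v·u = tr K = 1. Hence the eigenvalues of I - K are 1 (multiplicity 3) and 1 - (1) = 0, so det(I - K) = 0. (Direct check: I - K =
[[-2, 1, -2, -1],
 [6, -1, 4, 2],
 [9, -3, 7, 3],
 [-6, 2, -4, -1]]
has determinant 0.) So 1 is an eigenvalue of K and (I - K) is not invertible. The finite-dimensional Fredholm alternative says: either (I - K) is invertible, or ker(I - K) ≠ {0} and then range(I - K) = ker((I - K)^*)^⊥, with dim ker(I - K) = dim ker((I - K)^*). We are in the second case, so we need both kernels. Kernel of I - K: (I - K) u = u - u (v·u) = u - u = 0, so ker(I - K) = span{u} = span{(1, -2, -3, 2)} (it is exactly 1-dimensional because rank(I - K) = 3). Kernel of the adjoint: K is real, so (I - K)^* = I - K^T = I - v u^T, and (I - v u^T) v = v - v (u·v) = 0; hence ker((I - K)^*) = span{v} = span{(3, -1, 2, 1)}. Therefore (I - K) x = y is solvable iff <y, v> = 0, i.e. iff 3y_1 - y_2 + 2y_3 + y_4 = 0. When this holds, K y = u (v·y) = 0, so (I - K) y = y and x = y is a particular solution; the full solution set is the line x = y + c·u = y + c·(1, -2, -3, 2), c ∈ C.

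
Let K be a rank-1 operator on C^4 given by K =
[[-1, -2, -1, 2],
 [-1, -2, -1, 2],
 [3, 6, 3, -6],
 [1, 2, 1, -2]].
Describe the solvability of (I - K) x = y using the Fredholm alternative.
(I - K) is invertible (det(I - K) = 3 ≠ 0), so for every y in C^4 the equation (I - K) x = y has a unique solution.

K has rank 1, so it is an outer product K = u v^T: every row of K is a multiple of one row vector. Reading off the entries, u = (1, 1, -3, -1) and v = (-1, -2, -1, 2) (row i of K equals u_i·v^T). A rank-one matrix u v^T satisfies K u = u (v·u) and kills the (3)-dimensional subspace v^⊥, so its characteristic polynomial is lambda^3 (lambda - v·u) with v·u = tr K = -2. Hence the eigenvalues of I - K are 1 (multiplicity 3) and 1 - (-2) = 3, so det(I - K) = 3. (Direct check: I - K =
[[2, 2, 1, -2],
 [1, 3, 1, -2],
 [-3, -6, -2, 6],
 [-1, -2, -1, 3]]
has determinant 3.) The finite-dimensional Fredholm alternative says: either (I - K) is invertible, or ker(I - K) ≠ {0} and then range(I - K) = ker((I - K)^*)^⊥, with dim ker(I - K) = dim ker((I - K)^*). Since det(I - K) ≠ 0, 1 is not an eigenvalue of K and ker(I - K) = {0}, so we are in the first case: for every y there is a unique x = (I - K)^(-1) y. Explicitly, by the Sherman–Morrison formula, (I - u v^T)^(-1) = I + u v^T/(1 - v·u), i.e. (I - K)^(-1) = I + K/(3).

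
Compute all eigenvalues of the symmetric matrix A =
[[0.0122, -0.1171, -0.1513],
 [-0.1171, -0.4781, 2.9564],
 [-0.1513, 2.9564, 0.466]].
sigma(A) ≈ {-3, 0, 3}

A is real symmetric, so its spectrum consists of real eigenvalues. Expanding the characteristic polynomial of the displayed matrix gives
  det(λ I - A) = p(λ) = λ^3 + (0)λ^2 + (-9)λ + (0).
Solving p(λ) = 0 yields eigenvalues ≈ -3, 0, 3. (A is shown rounded to 4 decimals, so these recover the underlying integer eigenvalues to within that precision.)
Verification: the trace of A = 0 equals the sum of eigenvalues 0, and det(A) ≈ -0.0000 matches the eigenvalue product 0.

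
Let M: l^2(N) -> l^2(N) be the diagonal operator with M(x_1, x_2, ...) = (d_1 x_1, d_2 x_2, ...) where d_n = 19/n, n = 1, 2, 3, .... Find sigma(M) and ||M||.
sigma(M) = {19/n : n ≥ 1} ∪ {0}; ||M|| = 19

A bounded diagonal operator on l^2 with diagonal entries d_n has spectrum equal to the closure of {d_n : n ≥ 1}: every d_n is an eigenvalue (with eigenvector e_n), so {d_n} ⊂ sigma(M); the spectrum is closed, so its closure is too; and for lambda not in the closure, (M - lambda I) has bounded inverse (the diagonal entries 1/(d_n - lambda) are bounded). For our sequence d_n = 19/n, n = 1, 2, 3, ...:
  - {d_n} = {19/n : n ≥ 1}; the only limit point is 0
  - closure = {19/n : n ≥ 1} ∪ {0}
For the norm: a diagonal operator has ||M|| = sup_n |d_n|. Here d_n = 19/n is positive and decreasing, so sup_n |d_n| = d_1 = 19. So ||M|| = 19.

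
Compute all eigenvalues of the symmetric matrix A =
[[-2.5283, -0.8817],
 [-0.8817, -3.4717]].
sigma(A) ≈ {-4, -2}

A is real symmetric, so its spectrum consists of real eigenvalues. Expanding the characteristic polynomial of the displayed matrix gives
  det(λ I - A) = p(λ) = λ^2 + (6)λ + (8).
Solving p(λ) = 0 yields eigenvalues ≈ -4, -2. (A is shown rounded to 4 decimals, so these recover the underlying integer eigenvalues to within that precision.)
Verification: the trace of A = -6 equals the sum of eigenvalues -6, and det(A) ≈ 8.0001 matches the eigenvalue product 8.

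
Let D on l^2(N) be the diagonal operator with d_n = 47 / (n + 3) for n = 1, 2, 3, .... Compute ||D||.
||D|| = 47/4 (attained at n = 1)

For D diagonal, ||D|| = sup_n |d_n| = sup_n 47/(n + 3). This is positive and strictly decreasing in n, so the supremum is attained at n = 1: d_1 = 47/(1 + 3) = 47/4. Hence ||D|| = 47/4.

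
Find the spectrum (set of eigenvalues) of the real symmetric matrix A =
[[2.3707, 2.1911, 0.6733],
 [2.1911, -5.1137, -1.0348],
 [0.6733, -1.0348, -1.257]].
sigma(A) ≈ {-6, -1, 3}

A is real symmetric, so its spectrum consists of real eigenvalues. Expanding the characteristic polynomial of the displayed matrix gives
  det(λ I - A) = p(λ) = λ^3 + (4)λ^2 + (-15)λ + (-18).
Solving p(λ) = 0 yields eigenvalues ≈ -6, -1, 3. (A is shown rounded to 4 decimals, so these recover the underlying integer eigenvalues to within that precision.)
Verification: the trace of A = -4 equals the sum of eigenvalues -4, and det(A) ≈ 17.9999 matches the eigenvalue product 18.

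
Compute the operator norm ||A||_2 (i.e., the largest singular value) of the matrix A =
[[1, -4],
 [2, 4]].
||A||_2 = sqrt((37 + sqrt(793))/2) ≈ 5.7079 (= sqrt(largest eigenvalue of A^T A))

||A||_2 = sigma_max(A) = sqrt(lambda_max(A^T A)). Form the symmetric matrix M = A^T A =
[[5, 4],
 [4, 32]].
Its characteristic polynomial (trace, determinant of M give the coefficients) is
  p(λ) = det(λ I - M) = λ^2 - 37λ + 144.
For λ^2 - 37λ + 144 the discriminant is 793. It is nonnegative but not a perfect square, so the roots are real and irrational: λ = (37 ± sqrt(793))/2 ≈ 32.5801, 4.4199.
So the eigenvalues of A^T A are ≈ 4.4199, 32.5801 (all ≥ 0, as they must be for A^T A). The largest is λ_max = (37 + sqrt(793))/2 ≈ 32.5801, hence ||A||_2 = sqrt(λ_max) = sqrt((37 + sqrt(793))/2) ≈ 5.7079.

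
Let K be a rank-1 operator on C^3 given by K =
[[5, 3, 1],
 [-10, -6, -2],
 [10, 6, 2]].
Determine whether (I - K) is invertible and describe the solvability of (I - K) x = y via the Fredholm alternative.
(I - K) is singular (det(I - K) = 0, i.e. 1 ∈ sigma(K)). (I - K) x = y is solvable iff y ⊥ ker((I - K)^*) = span{(5, 3, 1)}, i.e. iff 5y_1 + 3y_2 + y_3 = 0. When solvable, the solutions are x = y + c·(1, -2, 2), c arbitrary (ker(I - K) = span{(1, -2, 2)}, dimension 1).

K has rank 1, so it is an outer product K = u v^T: every row of K is a multiple of one row vector. Reading off the entries, u = (1, -2, 2) and v = (5, 3, 1) (row i of K equals u_i·v^T). A rank-one matrix u v^T satisfies K u = u (v·u) and kills the (2)-dimensional subspace v^⊥, so its characteristic polynomial is lambda^2 (lambda - v·u) with v·u = tr K = 1. Hence the eigenvalues of I - K are 1 (multiplicity 2) and 1 - (1) = 0, so det(I - K) = 0. (Direct check: I - K =
[[-4, -3, -1],
 [10, 7, 2],
 [-10, -6, -1]]
has determinant 0.) So 1 is an eigenvalue of K and (I - K) is not invertible. The finite-dimensional Fredholm alternative says: either (I - K) is invertible, or ker(I - K) ≠ {0} and then range(I - K) = ker((I - K)^*)^⊥, with dim ker(I - K) = dim ker((I - K)^*). We are in the second case, so we need both kernels. Kernel of I - K: (I - K) u = u - u (v·u) = u - u = 0, so ker(I - K) = span{u} = span{(1, -2, 2)} (it is exactly 1-dimensional because rank(I - K) = 2). Kernel of the adjoint: K is real, so (I - K)^* = I - K^T = I - v u^T, and (I - v u^T) v = v - v (u·v) = 0; hence ker((I - K)^*) = span{v} = span{(5, 3, 1)}. Therefore (I - K) x = y is solvable iff <y, v> = 0, i.e. iff 5y_1 + 3y_2 + y_3 = 0. When this holds, K y = u (v·y) = 0, so (I - K) y = y and x = y is a particular solution; the full solution set is the line x = y + c·u = y + c·(1, -2, 2), c ∈ C.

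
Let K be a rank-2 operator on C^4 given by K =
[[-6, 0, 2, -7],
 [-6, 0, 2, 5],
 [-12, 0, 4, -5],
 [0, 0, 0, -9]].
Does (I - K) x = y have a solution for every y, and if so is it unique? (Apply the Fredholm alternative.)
(I - K) is invertible (det(I - K) = 30 ≠ 0), so for every y in C^4 the equation (I - K) x = y has a unique solution.

K has rank 2 and factors as K = U V^T = u1 v1^T + u2 v2^T with u1 = (1, -3, -1, 3), v1 = (3, 0, -1, -1), u2 = (-3, 1, -3, -3), v2 = (3, 0, -1, 2) (multiplying out reproduces the displayed K). The nonzero eigenvalues of U V^T coincide with those of the 2 x 2 matrix G = V^T U = [[v1·u1, v1·u2], [v2·u1, v2·u2]] = [[1, -3], [10, -12]], and by the Sylvester determinant identity det(I_4 - U V^T) = det(I_2 - V^T U) = det([[0, 3], [-10, 13]]) = (0)(13) - (3)(-10) = 30. (Direct check: I - K =
[[7, 0, -2, 7],
 [6, 1, -2, -5],
 [12, 0, -3, 5],
 [0, 0, 0, 10]]
has determinant 30.) The finite-dimensional Fredholm alternative says: either (I - K) is invertible, or ker(I - K) ≠ {0} and then range(I - K) = ker((I - K)^*)^⊥, with dim ker(I - K) = dim ker((I - K)^*). Since det(I - K) ≠ 0, 1 is not an eigenvalue of K and ker(I - K) = {0}, so we are in the first case: for every y there is a unique x = (I - K)^(-1) y. (Explicitly, by the Woodbury identity, (I - U V^T)^(-1) = I + U (I_2 - G)^(-1) V^T.)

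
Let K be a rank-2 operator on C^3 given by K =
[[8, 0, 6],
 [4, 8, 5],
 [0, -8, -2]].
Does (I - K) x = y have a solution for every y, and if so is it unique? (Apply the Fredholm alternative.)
(I - K) is invertible (det(I - K) = 59 ≠ 0), so for every y in C^3 the equation (I - K) x = y has a unique solution.

K has rank 2 and factors as K = U V^T = u1 v1^T + u2 v2^T with u1 = (2, 3, -2), v1 = (2, 2, 2), u2 = (2, -1, 2), v2 = (2, -2, 1) (multiplying out reproduces the displayed K). The nonzero eigenvalues of U V^T coincide with those of the 2 x 2 matrix G = V^T U = [[v1·u1, v1·u2], [v2·u1, v2·u2]] = [[6, 6], [-4, 8]], and by the Sylvester determinant identity det(I_3 - U V^T) = det(I_2 - V^T U) = det([[-5, -6], [4, -7]]) = (-5)(-7) - (-6)(4) = 59. (Direct check: I - K =
[[-7, 0, -6],
 [-4, -7, -5],
 [0, 8, 3]]
has determinant 59.) The finite-dimensional Fredholm alternative says: either (I - K) is invertible, or ker(I - K) ≠ {0} and then range(I - K) = ker((I - K)^*)^⊥, with dim ker(I - K) = dim ker((I - K)^*). Since det(I - K) ≠ 0, 1 is not an eigenvalue of K and ker(I - K) = {0}, so we are in the first case: for every y there is a unique x = (I - K)^(-1) y. (Explicitly, by the Woodbury identity, (I - U V^T)^(-1) = I + U (I_2 - G)^(-1) V^T.)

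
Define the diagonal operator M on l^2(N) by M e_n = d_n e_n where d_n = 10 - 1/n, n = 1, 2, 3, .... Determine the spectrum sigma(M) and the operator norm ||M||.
sigma(M) = {10 - 1/n : n ≥ 1} ∪ {10}; ||M|| = 10

A bounded diagonal operator on l^2 with diagonal entries d_n has spectrum equal to the closure of {d_n : n ≥ 1}: every d_n is an eigenvalue (with eigenvector e_n), so {d_n} ⊂ sigma(M); the spectrum is closed, so its closure is too; and for lambda not in the closure, (M - lambda I) has bounded inverse (the diagonal entries 1/(d_n - lambda) are bounded). For our sequence d_n = 10 - 1/n, n = 1, 2, 3, ...:
  - {d_n} = {10 - 1/n : n ≥ 1}; the only limit point is 10
  - closure = {10 - 1/n : n ≥ 1} ∪ {10}
For the norm: a diagonal operator has ||M|| = sup_n |d_n|. Here d_n = 10 - 1/n increases monotonically from d_1 = 9 toward 10, with all terms in [9, 10); so sup_n |d_n| = 10 (the supremum is the limit, not attained). So ||M|| = 10.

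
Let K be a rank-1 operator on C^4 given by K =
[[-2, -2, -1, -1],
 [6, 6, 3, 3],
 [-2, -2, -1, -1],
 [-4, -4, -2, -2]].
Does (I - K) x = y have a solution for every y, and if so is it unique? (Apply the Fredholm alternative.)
(I - K) is singular (det(I - K) = 0, i.e. 1 ∈ sigma(K)). (I - K) x = y is solvable iff y ⊥ ker((I - K)^*) = span{(-2, -2, -1, -1)}, i.e. iff -2y_1 - 2y_2 - y_3 - y_4 = 0. When solvable, the solutions are x = y + c·(1, -3, 1, 2), c arbitrary (ker(I - K) = span{(1, -3, 1, 2)}, dimension 1).

K has rank 1, so it is an outer product K = u v^T: every row of K is a multiple of one row vector. Reading off the entries, u = (1, -3, 1, 2) and v = (-2, -2, -1, -1) (row i of K equals u_i·v^T). A rank-one matrix u v^T satisfies K u = u (v·u) and kills the (3)-dimensional subspace v^⊥, so its characteristic polynomial is lambda^3 (lambda - v·u) with v·u = tr K = 1. Hence the eigenvalues of I - K are 1 (multiplicity 3) and 1 - (1) = 0, so det(I - K) = 0. (Direct check: I - K =
[[3, 2, 1, 1],
 [-6, -5, -3, -3],
 [2, 2, 2, 1],
 [4, 4, 2, 3]]
has determinant 0.) So 1 is an eigenvalue of K and (I - K) is not invertible. The finite-dimensional Fredholm alternative says: either (I - K) is invertible, or ker(I - K) ≠ {0} and then range(I - K) = ker((I - K)^*)^⊥, with dim ker(I - K) = dim ker((I - K)^*). We are in the second case, so we need both kernels. Kernel of I - K: (I - K) u = u - u (v·u) = u - u = 0, so ker(I - K) = span{u} = span{(1, -3, 1, 2)} (it is exactly 1-dimensional because rank(I - K) = 3). Kernel of the adjoint: K is real, so (I - K)^* = I - K^T = I - v u^T, and (I - v u^T) v = v - v (u·v) = 0; hence ker((I - K)^*) = span{v} = span{(-2, -2, -1, -1)}. Therefore (I - K) x = y is solvable iff <y, v> = 0, i.e. iff -2y_1 - 2y_2 - y_3 - y_4 = 0. When this holds, K y = u (v·y) = 0, so (I - K) y = y and x = y is a particular solution; the full solution set is the line x = y + c·u = y + c·(1, -3, 1, 2), c ∈ C.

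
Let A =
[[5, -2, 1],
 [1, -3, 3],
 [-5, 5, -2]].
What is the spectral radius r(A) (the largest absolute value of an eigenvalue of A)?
r(A) ≈ 5.6672

The eigenvalues of A are the roots of its characteristic polynomial. With M = A (coefficients from the trace, the sum of principal 2x2 minors, and det A):
  p(λ) = det(λ I - M) = λ^3 - 27λ + 29.
No integer candidate from the rational root theorem (±divisors of 29) is a root, so the roots are irrational. The cubic discriminant is Δ = 56025 > 0, so there are three distinct real roots. p(-6) = -25 and p(-5) = 39 have opposite signs, so a root lies in (-6, -5); Newton's method refines it to λ ≈ -5.6672. p(1) = 3 and p(2) = -17 have opposite signs, so a root lies in (1, 2); Newton's method refines it to λ ≈ 1.1271. p(4) = -15 and p(5) = 19 have opposite signs, so a root lies in (4, 5); Newton's method refines it to λ ≈ 4.5401. Check (Vieta): the three roots sum to 0, matching tr M = 0.
Thus the eigenvalues (to 4 decimals) are -5.6672 (modulus 5.6672); 1.1271 (modulus 1.1271); 4.5401 (modulus 4.5401). The spectral radius is the largest modulus: r(A) ≈ 5.6672. (Cross-check: r(A) ≤ ||A||_2 ≈ 9.6211; equality holds whenever A is normal, though it can also hold for some non-normal A.)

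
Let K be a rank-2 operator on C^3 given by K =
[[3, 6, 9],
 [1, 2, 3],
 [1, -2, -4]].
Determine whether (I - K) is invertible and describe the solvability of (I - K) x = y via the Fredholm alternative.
(I - K) is invertible (det(I - K) = -23 ≠ 0), so for every y in C^3 the equation (I - K) x = y has a unique solution.

K has rank 2 and factors as K = U V^T = u1 v1^T + u2 v2^T with u1 = (-3, -1, 1), v1 = (-3, -2, -2), u2 = (3, 1, -2), v2 = (-2, 0, 1) (multiplying out reproduces the displayed K). The nonzero eigenvalues of U V^T coincide with those of the 2 x 2 matrix G = V^T U = [[v1·u1, v1·u2], [v2·u1, v2·u2]] = [[9, -7], [7, -8]], and by the Sylvester determinant identity det(I_3 - U V^T) = det(I_2 - V^T U) = det([[-8, 7], [-7, 9]]) = (-8)(9) - (7)(-7) = -23. (Direct check: I - K =
[[-2, -6, -9],
 [-1, -1, -3],
 [-1, 2, 5]]
has determinant -23.) The finite-dimensional Fredholm alternative says: either (I - K) is invertible, or ker(I - K) ≠ {0} and then range(I - K) = ker((I - K)^*)^⊥, with dim ker(I - K) = dim ker((I - K)^*). Since det(I - K) ≠ 0, 1 is not an eigenvalue of K and ker(I - K) = {0}, so we are in the first case: for every y there is a unique x = (I - K)^(-1) y. (Explicitly, by the Woodbury identity, (I - U V^T)^(-1) = I + U (I_2 - G)^(-1) V^T.)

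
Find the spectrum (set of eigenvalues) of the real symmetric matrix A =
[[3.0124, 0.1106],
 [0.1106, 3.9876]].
sigma(A) ≈ {3, 4}

A is real symmetric, so its spectrum consists of real eigenvalues. Expanding the characteristic polynomial of the displayed matrix gives
  det(λ I - A) = p(λ) = λ^2 + (-7)λ + (12).
Solving p(λ) = 0 yields eigenvalues ≈ 3, 4. (A is shown rounded to 4 decimals, so these recover the underlying integer eigenvalues to within that precision.)
Verification: the trace of A = 7 equals the sum of eigenvalues 7, and det(A) ≈ 12.0000 matches the eigenvalue product 12.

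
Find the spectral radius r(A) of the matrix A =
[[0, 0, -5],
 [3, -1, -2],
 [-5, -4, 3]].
r(A) ≈ 7.9099

The eigenvalues of A are the roots of its characteristic polynomial. With M = A (coefficients from the trace, the sum of principal 2x2 minors, and det A):
  p(λ) = det(λ I - M) = λ^3 - 2λ^2 - 36λ - 85.
No integer candidate from the rational root theorem (±divisors of 85) is a root, so the roots are irrational. The cubic discriminant is Δ = -116147 < 0, so there is one real root and a complex-conjugate pair. p(7) = -92 and p(8) = 11 have opposite signs, so a root lies in (7, 8); Newton's method refines it to λ ≈ 7.9099. Dividing out (λ - (7.9099)) leaves approximately λ^2 + 5.9099λ + 10.7461. For λ^2 + 5.9099λ + 10.7461 the discriminant is -8.058. It is negative, so the remaining roots are the complex-conjugate pair λ ≈ -2.9549 ± 1.4193i. Their product equals the constant term, so |λ|^2 ≈ 10.7461 and |λ| ≈ 3.2781.
Thus the eigenvalues (to 4 decimals) are 7.9099 (modulus 7.9099); -2.9549 ± 1.4193i (modulus 3.2781). The spectral radius is the largest modulus: r(A) ≈ 7.9099. (Cross-check: r(A) ≤ ||A||_2 ≈ 8.0405; equality holds whenever A is normal, though it can also hold for some non-normal A.)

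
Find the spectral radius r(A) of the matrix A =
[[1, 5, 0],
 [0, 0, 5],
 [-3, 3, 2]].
r(A) ≈ 4.495

The eigenvalues of A are the roots of its characteristic polynomial. With M = A (coefficients from the trace, the sum of principal 2x2 minors, and det A):
  p(λ) = det(λ I - M) = λ^3 - 3λ^2 - 13λ + 90.
No integer candidate from the rational root theorem (±divisors of 90) is a root, so the roots are irrational. The cubic discriminant is Δ = -135491 < 0, so there is one real root and a complex-conjugate pair. p(-5) = -45 and p(-4) = 30 have opposite signs, so a root lies in (-5, -4); Newton's method refines it to λ ≈ -4.4544. Dividing out (λ - (-4.4544)) leaves approximately λ^2 - 7.4544λ + 20.2048. For λ^2 - 7.4544λ + 20.2048 the discriminant is -25.2512. It is negative, so the remaining roots are the complex-conjugate pair λ ≈ 3.7272 ± 2.5125i. Their product equals the constant term, so |λ|^2 ≈ 20.2048 and |λ| ≈ 4.495.
Thus the eigenvalues (to 4 decimals) are -4.4544 (modulus 4.4544); 3.7272 ± 2.5125i (modulus 4.495). The spectral radius is the largest modulus: r(A) ≈ 4.495. (Cross-check: r(A) ≤ ||A||_2 ≈ 6.2871; equality holds whenever A is normal, though it can also hold for some non-normal A.)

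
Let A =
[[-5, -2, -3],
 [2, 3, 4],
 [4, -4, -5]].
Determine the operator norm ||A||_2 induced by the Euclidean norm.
||A||_2 ≈ 8.8933 (= sqrt(largest eigenvalue of A^T A))

||A||_2 = sigma_max(A) = sqrt(lambda_max(A^T A)). Form the symmetric matrix M = A^T A =
[[45, 0, 3],
 [0, 29, 38],
 [3, 38, 50]].
Its characteristic polynomial (trace, sum of principal 2x2 minors, determinant of M give the coefficients) is
  p(λ) = det(λ I - M) = λ^3 - 124λ^2 + 3552λ - 9.
No integer candidate from the rational root theorem (±divisors of 9) is a root, so the roots are irrational. The cubic discriminant is Δ = 14739022197 > 0, so there are three distinct real roots. p(0) = -9 and p(1) = 3420 have opposite signs, so a root lies in (0, 1); Newton's method refines it to λ ≈ 0.0025. p(44) = 1399 and p(45) = -144 have opposite signs, so a root lies in (44, 45); Newton's method refines it to λ ≈ 44.9061. p(79) = -246 and p(80) = 2551 have opposite signs, so a root lies in (79, 80); Newton's method refines it to λ ≈ 79.0913. Check (Vieta): the three roots sum to 124, matching tr M = 124.
So the eigenvalues of A^T A are ≈ 0.0025, 44.9061, 79.0913 (all ≥ 0, as they must be for A^T A). The largest is λ_max ≈ 79.0913, hence ||A||_2 = sqrt(λ_max) ≈ 8.8933.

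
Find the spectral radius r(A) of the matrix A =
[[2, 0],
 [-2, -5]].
r(A) = 5

The eigenvalues of A are the roots of its characteristic polynomial. With M = A (coefficients from the trace and determinant):
  p(λ) = det(λ I - M) = λ^2 + 3λ - 10.
For λ^2 + 3λ - 10 the discriminant is 49. It is a perfect square (7^2), so the roots are rational: λ = (-3 ± 7)/2 = 2, -5.
Thus the eigenvalues (to 4 decimals) are 2 (modulus 2); -5 (modulus 5). The spectral radius is the largest modulus: r(A) = 5. (Cross-check: r(A) ≤ ||A||_2 ≈ 5.4428; equality holds whenever A is normal, though it can also hold for some non-normal A.)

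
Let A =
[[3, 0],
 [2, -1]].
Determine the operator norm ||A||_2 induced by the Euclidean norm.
||A||_2 = sqrt((14 + sqrt(160))/2) ≈ 3.6503 (= sqrt(largest eigenvalue of A^T A))

||A||_2 = sigma_max(A) = sqrt(lambda_max(A^T A)). Form the symmetric matrix M = A^T A =
[[13, -2],
 [-2, 1]].
Its characteristic polynomial (trace, determinant of M give the coefficients) is
  p(λ) = det(λ I - M) = λ^2 - 14λ + 9.
For λ^2 - 14λ + 9 the discriminant is 160. It is nonnegative but not a perfect square, so the roots are real and irrational: λ = (14 ± sqrt(160))/2 ≈ 13.3246, 0.6754.
So the eigenvalues of A^T A are ≈ 0.6754, 13.3246 (all ≥ 0, as they must be for A^T A). The largest is λ_max = (14 + sqrt(160))/2 ≈ 13.3246, hence ||A||_2 = sqrt(λ_max) = sqrt((14 + sqrt(160))/2) ≈ 3.6503.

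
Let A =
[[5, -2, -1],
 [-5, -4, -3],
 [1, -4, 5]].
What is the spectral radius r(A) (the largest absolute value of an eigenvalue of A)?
r(A) ≈ 6.1226

The eigenvalues of A are the roots of its characteristic polynomial. With M = A (coefficients from the trace, the sum of principal 2x2 minors, and det A):
  p(λ) = det(λ I - M) = λ^3 - 6λ^2 - 36λ + 228.
No integer candidate from the rational root theorem (±divisors of 228) is a root, so the roots are irrational. The cubic discriminant is Δ = -86832 < 0, so there is one real root and a complex-conjugate pair. p(-7) = -157 and p(-6) = 12 have opposite signs, so a root lies in (-7, -6); Newton's method refines it to λ ≈ -6.0822. Dividing out (λ - (-6.0822)) leaves approximately λ^2 - 12.0822λ + 37.4864. For λ^2 - 12.0822λ + 37.4864 the discriminant is -3.966. It is negative, so the remaining roots are the complex-conjugate pair λ ≈ 6.0411 ± 0.9957i. Their product equals the constant term, so |λ|^2 ≈ 37.4864 and |λ| ≈ 6.1226.
Thus the eigenvalues (to 4 decimals) are -6.0822 (modulus 6.0822); 6.0411 ± 0.9957i (modulus 6.1226). The spectral radius is the largest modulus: r(A) ≈ 6.1226. (Cross-check: r(A) ≤ ||A||_2 ≈ 7.7583; equality holds whenever A is normal, though it can also hold for some non-normal A.)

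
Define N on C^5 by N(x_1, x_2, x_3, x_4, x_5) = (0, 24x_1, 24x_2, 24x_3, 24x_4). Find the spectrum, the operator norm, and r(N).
sigma(N) = {0}; ||N|| = 24; r(N) = 0. (N is nilpotent with N^5 = 0.)

On C^5, N is a strictly lower-triangular matrix with 24 on the subdiagonal and zeros elsewhere, so its characteristic polynomial is lambda^5 and every eigenvalue is 0: sigma(N) = {0}. For the operator norm, N e_i = 24e_{i+1} for i = 1, ..., 4 and N e_5 = 0, so the singular values of N are 24 (with multiplicity 4) and 0; hence ||N|| = 24. The spectral radius r(N) = max|lambda| = 0. Note ||N|| > r(N) — characteristic of non-normal nilpotent operators. Indeed N^5 = 0.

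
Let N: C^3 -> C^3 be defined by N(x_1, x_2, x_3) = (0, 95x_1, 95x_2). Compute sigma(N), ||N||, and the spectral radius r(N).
sigma(N) = {0}; ||N|| = 95; r(N) = 0. (N is nilpotent with N^3 = 0.)

On C^3, N is a strictly lower-triangular matrix with 95 on the subdiagonal and zeros elsewhere, so its characteristic polynomial is lambda^3 and every eigenvalue is 0: sigma(N) = {0}. For the operator norm, N e_i = 95e_{i+1} for i = 1, ..., 2 and N e_3 = 0, so the singular values of N are 95 (with multiplicity 2) and 0; hence ||N|| = 95. The spectral radius r(N) = max|lambda| = 0. Note ||N|| > r(N) — characteristic of non-normal nilpotent operators. Indeed N^3 = 0.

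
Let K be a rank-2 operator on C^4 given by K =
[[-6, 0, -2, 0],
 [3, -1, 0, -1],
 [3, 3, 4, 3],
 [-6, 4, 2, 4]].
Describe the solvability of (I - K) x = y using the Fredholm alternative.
(I - K) is invertible (det(I - K) = -30 ≠ 0), so for every y in C^4 the equation (I - K) x = y has a unique solution.

K has rank 2 and factors as K = U V^T = u1 v1^T + u2 v2^T with u1 = (1, -1, 1, 3), v1 = (-3, 1, 0, 1), u2 = (-1, 0, 2, 1), v2 = (3, 1, 2, 1) (multiplying out reproduces the displayed K). The nonzero eigenvalues of U V^T coincide with those of the 2 x 2 matrix G = V^T U = [[v1·u1, v1·u2], [v2·u1, v2·u2]] = [[-1, 4], [7, 2]], and by the Sylvester determinant identity det(I_4 - U V^T) = det(I_2 - V^T U) = det([[2, -4], [-7, -1]]) = (2)(-1) - (-4)(-7) = -30. (Direct check: I - K =
[[7, 0, 2, 0],
 [-3, 2, 0, 1],
 [-3, -3, -3, -3],
 [6, -4, -2, -3]]
has determinant -30.) The finite-dimensional Fredholm alternative says: either (I - K) is invertible, or ker(I - K) ≠ {0} and then range(I - K) = ker((I - K)^*)^⊥, with dim ker(I - K) = dim ker((I - K)^*). Since det(I - K) ≠ 0, 1 is not an eigenvalue of K and ker(I - K) = {0}, so we are in the first case: for every y there is a unique x = (I - K)^(-1) y. (Explicitly, by the Woodbury identity, (I - U V^T)^(-1) = I + U (I_2 - G)^(-1) V^T.)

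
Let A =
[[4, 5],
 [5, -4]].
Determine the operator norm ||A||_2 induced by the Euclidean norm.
||A||_2 = sqrt(41) ≈ 6.4031 (= sqrt(largest eigenvalue of A^T A))

||A||_2 = sigma_max(A) = sqrt(lambda_max(A^T A)). Form the symmetric matrix M = A^T A =
[[41, 0],
 [0, 41]].
Its characteristic polynomial (trace, determinant of M give the coefficients) is
  p(λ) = det(λ I - M) = λ^2 - 82λ + 1681.
For λ^2 - 82λ + 1681 the discriminant is 0. It is a perfect square (0^2), so the roots are rational: λ = (82 ± 0)/2 = 41, 41.
So the eigenvalues of A^T A are ≈ 41, 41 (all ≥ 0, as they must be for A^T A). The largest is λ_max = 41, hence ||A||_2 = sqrt(λ_max) = sqrt(41) ≈ 6.4031.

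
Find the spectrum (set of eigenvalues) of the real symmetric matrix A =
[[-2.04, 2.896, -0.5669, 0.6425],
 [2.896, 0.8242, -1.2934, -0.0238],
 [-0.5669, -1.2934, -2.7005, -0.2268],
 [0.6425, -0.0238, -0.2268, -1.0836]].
sigma(A) ≈ {-4, -3, -1, 3}

A is real symmetric, so its spectrum consists of real eigenvalues. Expanding the characteristic polynomial of the displayed matrix gives
  det(λ I - A) = p(λ) = λ^4 + (5)λ^3 + (-5)λ^2 + (-45)λ + (-35.9983).
Solving p(λ) = 0 yields eigenvalues ≈ -4, -3, -1, 3. (A is shown rounded to 4 decimals, so these recover the underlying integer eigenvalues to within that precision.)
Verification: the trace of A = -5 equals the sum of eigenvalues -5, and det(A) ≈ -35.9983 matches the eigenvalue product -36.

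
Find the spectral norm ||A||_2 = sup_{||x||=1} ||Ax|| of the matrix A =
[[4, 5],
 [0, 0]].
||A||_2 = sqrt(41) ≈ 6.4031 (= sqrt(largest eigenvalue of A^T A))

||A||_2 = sigma_max(A) = sqrt(lambda_max(A^T A)). Form the symmetric matrix M = A^T A =
[[16, 20],
 [20, 25]].
Its characteristic polynomial (trace, determinant of M give the coefficients) is
  p(λ) = det(λ I - M) = λ^2 - 41λ.
For λ^2 - 41λ the discriminant is 1681. It is a perfect square (41^2), so the roots are rational: λ = (41 ± 41)/2 = 41, 0.
So the eigenvalues of A^T A are ≈ 0, 41 (all ≥ 0, as they must be for A^T A). The largest is λ_max = 41, hence ||A||_2 = sqrt(λ_max) = sqrt(41) ≈ 6.4031.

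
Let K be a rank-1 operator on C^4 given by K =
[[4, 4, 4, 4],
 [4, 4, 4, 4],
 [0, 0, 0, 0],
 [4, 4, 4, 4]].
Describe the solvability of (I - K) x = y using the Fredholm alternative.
(I - K) is invertible (det(I - K) = -11 ≠ 0), so for every y in C^4 the equation (I - K) x = y has a unique solution.

K has rank 1, so it is an outer product K = u v^T: every row of K is a multiple of one row vector. Reading off the entries, u = (2, 2, 0, 2) and v = (2, 2, 2, 2) (row i of K equals u_i·v^T). A rank-one matrix u v^T satisfies K u = u (v·u) and kills the (3)-dimensional subspace v^⊥, so its characteristic polynomial is lambda^3 (lambda - v·u) with v·u = tr K = 12. Hence the eigenvalues of I - K are 1 (multiplicity 3) and 1 - (12) = -11, so det(I - K) = -11. (Direct check: I - K =
[[-3, -4, -4, -4],
 [-4, -3, -4, -4],
 [0, 0, 1, 0],
 [-4, -4, -4, -3]]
has determinant -11.) The finite-dimensional Fredholm alternative says: either (I - K) is invertible, or ker(I - K) ≠ {0} and then range(I - K) = ker((I - K)^*)^⊥, with dim ker(I - K) = dim ker((I - K)^*). Since det(I - K) ≠ 0, 1 is not an eigenvalue of K and ker(I - K) = {0}, so we are in the first case: for every y there is a unique x = (I - K)^(-1) y. Explicitly, by the Sherman–Morrison formula, (I - u v^T)^(-1) = I + u v^T/(1 - v·u), i.e. (I - K)^(-1) = I + K/(-11).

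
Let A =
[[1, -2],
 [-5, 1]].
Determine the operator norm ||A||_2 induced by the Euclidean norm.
||A||_2 = sqrt((31 + sqrt(637))/2) ≈ 5.3028 (= sqrt(largest eigenvalue of A^T A))

||A||_2 = sigma_max(A) = sqrt(lambda_max(A^T A)). Form the symmetric matrix M = A^T A =
[[26, -7],
 [-7, 5]].
Its characteristic polynomial (trace, determinant of M give the coefficients) is
  p(λ) = det(λ I - M) = λ^2 - 31λ + 81.
For λ^2 - 31λ + 81 the discriminant is 637. It is nonnegative but not a perfect square, so the roots are real and irrational: λ = (31 ± sqrt(637))/2 ≈ 28.1194, 2.8806.
So the eigenvalues of A^T A are ≈ 2.8806, 28.1194 (all ≥ 0, as they must be for A^T A). The largest is λ_max = (31 + sqrt(637))/2 ≈ 28.1194, hence ||A||_2 = sqrt(λ_max) = sqrt((31 + sqrt(637))/2) ≈ 5.3028.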